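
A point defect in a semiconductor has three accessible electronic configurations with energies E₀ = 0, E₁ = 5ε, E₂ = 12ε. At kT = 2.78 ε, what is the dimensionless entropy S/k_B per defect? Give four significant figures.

0.4660

Eᵢ/kT = 0, 1.79856, 4.31655.
Z = Σ e^(−Eᵢ/kT) = e^(−0) + e^(−1.79856) + e^(−4.31655) = 1.00000 + 0.165537 + 0.0133458 = 1.17888.
⟨E⟩ = Σ EᵢPᵢ = 0.837943 ε.
S/k_B = ln Z + ⟨E⟩/kT = ln(1.17888) + 0.837943/2.78 = 0.164565 + 0.301418 = 0.4660.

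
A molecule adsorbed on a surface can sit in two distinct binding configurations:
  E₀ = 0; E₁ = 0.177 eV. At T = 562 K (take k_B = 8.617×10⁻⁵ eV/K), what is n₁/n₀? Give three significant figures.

0.0259

k_BT = 8.617×10⁻⁵ × 562 K = 0.048428 eV.
n₁/n₀ = exp[−(E₁−E₀)/kT] = exp(−(0.177 eV)/(0.048428 eV)) = exp(-3.6549) = 0.0259.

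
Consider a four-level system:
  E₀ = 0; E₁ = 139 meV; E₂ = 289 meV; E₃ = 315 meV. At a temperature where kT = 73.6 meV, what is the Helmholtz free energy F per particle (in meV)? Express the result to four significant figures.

Eᵢ/kT = 0, 1.88859, 3.92663, 4.27989.
Z = Σ e^(−Eᵢ/kT) = e^(−0) + e^(−1.88859) + e^(−3.92663) + e^(−4.27989) = 1.00000 + 0.151285 + 0.0197100 + 0.0138442 = 1.18484.
F = −kT ln Z = −73.6 × ln(1.18484) = −73.6 × 0.169608 = -12.48 meV.

-12.48 meV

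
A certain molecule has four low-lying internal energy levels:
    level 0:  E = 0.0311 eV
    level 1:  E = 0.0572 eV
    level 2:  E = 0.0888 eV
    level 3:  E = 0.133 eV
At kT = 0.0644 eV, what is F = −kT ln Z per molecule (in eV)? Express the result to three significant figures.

Eᵢ/kT = 0.48292, 0.88820, 1.3789, 2.0652.
Z = Σ e^(−Eᵢ/kT) = e^(−0.48292) + e^(−0.88820) + e^(−1.3789) + e^(−2.0652) = 0.61698 + 0.41140 + 0.25186 + 0.12679 = 1.4070.
F = −kT ln Z = −0.0644 × ln(1.4070) = −0.0644 × 0.34146 = -0.0220 eV.

-0.0220 eV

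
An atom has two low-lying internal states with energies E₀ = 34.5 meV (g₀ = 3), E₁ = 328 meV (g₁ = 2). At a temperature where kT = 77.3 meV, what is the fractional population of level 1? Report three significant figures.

0.0147

Eᵢ/kT = 0.44631, 4.2432.
Z = Σ gᵢe^(−Eᵢ/kT) = 3·e^(−0.44631) + 2·e^(−4.2432) = 1.9200 + 0.028723 = 1.9487.
P₁ = g₁ e^(−E₁/kT) / Z = 0.028723/1.9487 = 0.0147.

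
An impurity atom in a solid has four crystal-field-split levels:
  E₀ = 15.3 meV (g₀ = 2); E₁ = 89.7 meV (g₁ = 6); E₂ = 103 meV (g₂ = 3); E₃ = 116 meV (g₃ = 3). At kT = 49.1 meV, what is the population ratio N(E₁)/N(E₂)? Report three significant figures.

n₁/n₂ = (g₁/g₂) exp[−(E₁−E₂)/kT] = (6/3) × exp(−(-13.3 meV)/(49.1 meV)) = (6/3) × exp(0.27088) = 2.62.

2.62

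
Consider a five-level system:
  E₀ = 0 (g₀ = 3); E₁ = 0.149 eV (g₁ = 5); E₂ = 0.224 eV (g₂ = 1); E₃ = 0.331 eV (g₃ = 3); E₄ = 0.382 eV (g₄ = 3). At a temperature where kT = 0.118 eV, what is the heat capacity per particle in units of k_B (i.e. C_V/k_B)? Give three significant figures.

0.752

Eᵢ/kT = 0, 1.2627, 1.8983, 2.8051, 3.2373.
Z = Σ gᵢe^(−Eᵢ/kT) = 3·e^(−0) + 5·e^(−1.2627) + 1·e^(−1.8983) + 3·e^(−2.8051) + 3·e^(−3.2373) = 3.0000 + 1.4144 + 0.14982 + 0.18150 + 0.11781 = 4.8635.
⟨E⟩ = 0.071838 eV, ⟨E²⟩ = 0.015626 eV².
C_V/k_B = (⟨E²⟩ − ⟨E⟩²)/(kT)² = (0.015626 − 0.0051607)/0.013924 = 0.752.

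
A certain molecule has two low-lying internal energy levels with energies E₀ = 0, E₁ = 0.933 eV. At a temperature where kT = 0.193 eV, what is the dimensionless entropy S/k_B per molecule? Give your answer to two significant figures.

Eᵢ/kT = 0, 4.834.
Z = Σ e^(−Eᵢ/kT) = e^(−0) + e^(−4.834) = 1.000 + 0.007955 = 1.008.
⟨E⟩ = Σ EᵢPᵢ = 0.007363 eV.
S/k_B = ln Z + ⟨E⟩/kT = ln(1.008) + 0.007363/0.193 = 0.007968 + 0.03815 = 0.046.

0.046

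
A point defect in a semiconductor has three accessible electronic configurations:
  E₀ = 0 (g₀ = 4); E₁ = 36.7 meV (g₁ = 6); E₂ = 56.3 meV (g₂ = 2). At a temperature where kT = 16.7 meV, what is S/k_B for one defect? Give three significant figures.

1.91

Eᵢ/kT = 0, 2.1976, 3.3713.
Z = Σ gᵢe^(−Eᵢ/kT) = 4·e^(−0) + 6·e^(−2.1976) + 2·e^(−3.3713) = 4.0000 + 0.66642 + 0.068690 = 4.7351.
⟨E⟩ = Σ EᵢPᵢ = 5.9819 meV.
S/k_B = ln Z + ⟨E⟩/kT = ln(4.7351) + 5.9819/16.7 = 1.5550 + 0.35820 = 1.91.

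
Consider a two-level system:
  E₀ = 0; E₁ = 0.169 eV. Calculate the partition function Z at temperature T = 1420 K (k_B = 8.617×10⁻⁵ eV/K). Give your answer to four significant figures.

Z = 1.251

k_BT = 8.617×10⁻⁵ × 1420 K = 0.122361 eV.
Eᵢ/kT = 0, 1.38116.
Z = Σ e^(−Eᵢ/kT) = e^(−0) + e^(−1.38116) = 1.00000 + 0.251287 = 1.25129.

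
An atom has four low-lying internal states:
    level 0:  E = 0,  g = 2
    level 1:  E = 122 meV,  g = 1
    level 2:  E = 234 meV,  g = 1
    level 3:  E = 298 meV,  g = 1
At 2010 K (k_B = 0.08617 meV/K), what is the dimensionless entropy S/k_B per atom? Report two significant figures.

1.4

k_BT = 0.08617 × 2010 K = 173.2 meV.
Eᵢ/kT = 0, 0.7044, 1.351, 1.721.
Z = Σ gᵢe^(−Eᵢ/kT) = 2·e^(−0) + 1·e^(−0.7044) + 1·e^(−1.351) + 1·e^(−1.721) = 2.000 + 0.4944 + 0.2590 + 0.1789 = 2.932.
⟨E⟩ = Σ EᵢPᵢ = 59.43 meV.
S/k_B = ln Z + ⟨E⟩/kT = ln(2.932) + 59.43/173.2 = 1.076 + 0.3431 = 1.4.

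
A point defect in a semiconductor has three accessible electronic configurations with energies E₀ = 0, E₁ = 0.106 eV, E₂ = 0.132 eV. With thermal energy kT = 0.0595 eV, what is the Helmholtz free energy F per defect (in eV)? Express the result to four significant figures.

Eᵢ/kT = 0, 1.78151, 2.21849.
Z = Σ e^(−Eᵢ/kT) = e^(−0) + e^(−1.78151) + e^(−2.21849) = 1.00000 + 0.168384 + 0.108773 = 1.27716.
F = −kT ln Z = −0.0595 × ln(1.27716) = −0.0595 × 0.244639 = -0.01456 eV.

-0.01456 eV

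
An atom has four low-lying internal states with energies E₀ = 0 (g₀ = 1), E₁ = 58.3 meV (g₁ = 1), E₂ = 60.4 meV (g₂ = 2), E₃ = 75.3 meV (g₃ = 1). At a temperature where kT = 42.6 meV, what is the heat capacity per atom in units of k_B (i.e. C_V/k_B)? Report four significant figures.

0.5488

Eᵢ/kT = 0, 1.36854, 1.41784, 1.76761.
Z = Σ gᵢe^(−Eᵢ/kT) = 1·e^(−0) + 1·e^(−1.36854) + 2·e^(−1.41784) + 1·e^(−1.76761) = 1.00000 + 0.254478 + 0.484473 + 0.170741 = 1.90969.
⟨E⟩ = 29.8242 meV, ⟨E²⟩ = 1885.38 meV².
C_V/k_B = (⟨E²⟩ − ⟨E⟩²)/(kT)² = (1885.38 − 889.483)/1814.76 = 0.5488.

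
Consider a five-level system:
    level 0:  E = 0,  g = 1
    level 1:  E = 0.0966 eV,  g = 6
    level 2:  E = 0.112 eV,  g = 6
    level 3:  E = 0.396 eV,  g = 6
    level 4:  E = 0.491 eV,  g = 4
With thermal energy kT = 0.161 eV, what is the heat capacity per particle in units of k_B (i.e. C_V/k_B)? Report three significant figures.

Eᵢ/kT = 0, 0.60000, 0.69565, 2.4596, 3.0497.
Z = Σ gᵢe^(−Eᵢ/kT) = 1·e^(−0) + 6·e^(−0.60000) + 6·e^(−0.69565) + 6·e^(−2.4596) + 4·e^(−3.0497) = 1.0000 + 3.2929 + 2.9925 + 0.51281 + 0.18949 = 7.9877.
⟨E⟩ = 0.11885 eV, ⟨E²⟩ = 0.024333 eV².
C_V/k_B = (⟨E²⟩ − ⟨E⟩²)/(kT)² = (0.024333 − 0.014125)/0.025921 = 0.394.

0.394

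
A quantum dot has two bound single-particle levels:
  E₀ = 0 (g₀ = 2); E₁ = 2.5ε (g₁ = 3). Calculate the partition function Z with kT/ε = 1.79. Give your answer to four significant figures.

Eᵢ/kT = 0, 1.39665.
Z = Σ gᵢe^(−Eᵢ/kT) = 2·e^(−0) + 3·e^(−1.39665) = 2.00000 + 0.742273 = 2.74227.

Z = 2.742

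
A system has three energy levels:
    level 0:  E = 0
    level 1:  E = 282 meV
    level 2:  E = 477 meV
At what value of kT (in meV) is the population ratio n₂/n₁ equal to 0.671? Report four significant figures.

n₂/n₁ = exp[−(E₂−E₁)/kT] = 0.671.
⇒ (E₂−E₁)/kT = ln(1/0.671) = ln(1.49031) = 0.398984.
kT = 195 meV / 0.398984 = 488.7 meV.

488.7 meV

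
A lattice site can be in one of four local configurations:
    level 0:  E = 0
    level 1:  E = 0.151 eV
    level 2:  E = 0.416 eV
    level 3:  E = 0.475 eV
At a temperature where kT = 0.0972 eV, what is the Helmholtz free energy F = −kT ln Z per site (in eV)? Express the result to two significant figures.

Eᵢ/kT = 0, 1.553, 4.280, 4.887.
Z = Σ e^(−Eᵢ/kT) = e^(−0) + e^(−1.553) + e^(−4.280) + e^(−4.887) = 1.000 + 0.2116 + 0.01384 + 0.007544 = 1.233.
F = −kT ln Z = −0.0972 × ln(1.233) = −0.0972 × 0.2095 = -0.020 eV.

-0.020 eV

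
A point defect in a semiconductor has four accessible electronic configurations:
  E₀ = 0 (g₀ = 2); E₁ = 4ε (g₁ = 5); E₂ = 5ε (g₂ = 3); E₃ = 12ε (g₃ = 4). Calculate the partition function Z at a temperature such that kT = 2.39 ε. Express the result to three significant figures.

Eᵢ/kT = 0, 1.6736, 2.0921, 5.0209.
Z = Σ gᵢe^(−Eᵢ/kT) = 2·e^(−0) + 5·e^(−1.6736) + 3·e^(−2.0921) + 4·e^(−5.0209) = 2.0000 + 0.93785 + 0.37028 + 0.026394 = 3.3345.

Z = 3.33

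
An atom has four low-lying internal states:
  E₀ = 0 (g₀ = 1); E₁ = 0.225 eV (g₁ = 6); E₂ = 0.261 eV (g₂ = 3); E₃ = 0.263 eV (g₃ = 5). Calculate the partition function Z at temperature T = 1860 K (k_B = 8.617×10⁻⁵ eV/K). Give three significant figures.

Z = 4.03

k_BT = 8.617×10⁻⁵ × 1860 K = 0.16028 eV.
Eᵢ/kT = 0, 1.4038, 1.6284, 1.6409.
Z = Σ gᵢe^(−Eᵢ/kT) = 1·e^(−0) + 6·e^(−1.4038) + 3·e^(−1.6284) + 5·e^(−1.6409) = 1.0000 + 1.4740 + 0.58873 + 0.96903 = 4.0318.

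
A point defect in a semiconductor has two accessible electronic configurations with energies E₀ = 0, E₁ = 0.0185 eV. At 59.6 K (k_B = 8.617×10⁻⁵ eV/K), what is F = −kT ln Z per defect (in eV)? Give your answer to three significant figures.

k_BT = 8.617×10⁻⁵ × 59.6 K = 0.0051357 eV.
Eᵢ/kT = 0, 3.6022.
Z = Σ e^(−Eᵢ/kT) = e^(−0) + e^(−3.6022) = 1.0000 + 0.027264 = 1.0273.
F = −kT ln Z = −0.0051357 × ln(1.0273) = −0.0051357 × 0.026934 = -0.000138 eV.

-0.000138 eV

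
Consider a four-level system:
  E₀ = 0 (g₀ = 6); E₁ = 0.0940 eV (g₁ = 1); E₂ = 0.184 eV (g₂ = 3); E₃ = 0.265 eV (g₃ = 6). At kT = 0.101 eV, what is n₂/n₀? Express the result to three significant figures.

n₂/n₀ = (g₂/g₀) exp[−(E₂−E₀)/kT] = (3/6) × exp(−(0.184 eV)/(0.101 eV)) = (3/6) × exp(-1.8218) = 0.0809.

0.0809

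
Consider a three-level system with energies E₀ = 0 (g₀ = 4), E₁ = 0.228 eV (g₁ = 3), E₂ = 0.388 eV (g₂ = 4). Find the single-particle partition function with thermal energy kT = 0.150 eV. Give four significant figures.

Eᵢ/kT = 0, 1.52000, 2.58667.
Z = Σ gᵢe^(−Eᵢ/kT) = 4·e^(−0) + 3·e^(−1.52000) + 4·e^(−2.58667) = 4.00000 + 0.656136 + 0.301081 = 4.95722.

Z = 4.957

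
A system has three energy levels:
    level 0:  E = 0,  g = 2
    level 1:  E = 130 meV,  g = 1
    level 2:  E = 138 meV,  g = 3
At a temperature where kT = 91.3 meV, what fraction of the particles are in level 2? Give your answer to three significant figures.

Eᵢ/kT = 0, 1.4239, 1.5115.
Z = Σ gᵢe^(−Eᵢ/kT) = 2·e^(−0) + 1·e^(−1.4239) + 3·e^(−1.5115) = 2.0000 + 0.24077 + 0.66174 = 2.9025.
P₂ = g₂ e^(−E₂/kT) / Z = 0.66174/2.9025 = 0.228.

0.228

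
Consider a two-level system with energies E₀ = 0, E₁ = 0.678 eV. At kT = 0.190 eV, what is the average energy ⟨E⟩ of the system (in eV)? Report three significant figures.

0.0186 eV

Eᵢ/kT = 0, 3.5684.
Z = Σ e^(−Eᵢ/kT) = e^(−0) + e^(−3.5684) = 1.0000 + 0.028201 = 1.0282.
⟨E⟩ = Σ Eᵢ e^(−Eᵢ/kT) / Z = (0·1.0000 + 0.678·0.028201) / 1.0282 = 0.0186 eV.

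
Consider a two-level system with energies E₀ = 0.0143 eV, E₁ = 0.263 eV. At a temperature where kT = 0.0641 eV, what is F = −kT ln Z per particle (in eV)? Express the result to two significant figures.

0.013 eV

Eᵢ/kT = 0.2231, 4.103.
Z = Σ e^(−Eᵢ/kT) = e^(−0.2231) + e^(−4.103) = 0.8000 + 0.01652 = 0.8165.
F = −kT ln Z = −0.0641 × ln(0.8165) = −0.0641 × -0.2027 = 0.013 eV.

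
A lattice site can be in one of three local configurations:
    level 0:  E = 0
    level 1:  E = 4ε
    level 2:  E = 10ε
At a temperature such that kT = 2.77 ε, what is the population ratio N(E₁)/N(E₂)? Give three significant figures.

8.72

n₁/n₂ = exp[−(E₁−E₂)/kT] = exp(−(-6ε)/(2.77ε)) = exp(2.1661) = 8.72.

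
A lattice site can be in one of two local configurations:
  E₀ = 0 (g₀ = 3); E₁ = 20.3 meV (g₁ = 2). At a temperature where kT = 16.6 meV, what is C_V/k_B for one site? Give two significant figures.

Eᵢ/kT = 0, 1.223.
Z = Σ gᵢe^(−Eᵢ/kT) = 3·e^(−0) + 2·e^(−1.223) = 3.000 + 0.5887 = 3.589.
⟨E⟩ = 3.330 meV, ⟨E²⟩ = 67.59 meV².
C_V/k_B = (⟨E²⟩ − ⟨E⟩²)/(kT)² = (67.59 − 11.09)/275.6 = 0.21.

0.21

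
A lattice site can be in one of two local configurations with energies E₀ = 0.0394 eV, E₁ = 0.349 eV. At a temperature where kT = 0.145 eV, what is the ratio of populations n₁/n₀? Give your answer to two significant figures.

0.12

n₁/n₀ = exp[−(E₁−E₀)/kT] = exp(−(0.3096 eV)/(0.145 eV)) = exp(-2.135) = 0.12.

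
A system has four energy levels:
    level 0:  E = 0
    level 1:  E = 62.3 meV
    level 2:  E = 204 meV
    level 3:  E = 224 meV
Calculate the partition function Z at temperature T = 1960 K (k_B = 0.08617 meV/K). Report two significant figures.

k_BT = 0.08617 × 1960 K = 168.9 meV.
Eᵢ/kT = 0, 0.3689, 1.208, 1.326.
Z = Σ e^(−Eᵢ/kT) = e^(−0) + e^(−0.3689) + e^(−1.208) + e^(−1.326) = 1.000 + 0.6915 + 0.2988 + 0.2655 = 2.256.

Z = 2.3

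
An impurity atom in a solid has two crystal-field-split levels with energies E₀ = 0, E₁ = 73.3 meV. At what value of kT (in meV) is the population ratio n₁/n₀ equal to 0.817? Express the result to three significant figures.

363 meV

n₁/n₀ = exp[−(E₁−E₀)/kT] = 0.817.
⇒ (E₁−E₀)/kT = ln(1/0.817) = ln(1.2240) = 0.20212.
kT = 73.3 meV / 0.20212 = 363 meV.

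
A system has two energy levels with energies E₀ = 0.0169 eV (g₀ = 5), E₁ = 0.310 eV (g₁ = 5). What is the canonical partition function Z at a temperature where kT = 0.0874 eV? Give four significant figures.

Eᵢ/kT = 0.193364, 3.54691.
Z = Σ gᵢe^(−Eᵢ/kT) = 5·e^(−0.193364) + 5·e^(−3.54691) = 4.12091 + 0.144068 = 4.26498.

Z = 4.265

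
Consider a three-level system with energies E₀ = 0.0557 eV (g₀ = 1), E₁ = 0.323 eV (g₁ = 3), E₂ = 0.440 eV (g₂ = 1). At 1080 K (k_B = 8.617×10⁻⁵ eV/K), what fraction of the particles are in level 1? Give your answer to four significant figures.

0.1431

k_BT = 8.617×10⁻⁵ × 1080 K = 0.0930636 eV.
Eᵢ/kT = 0.598515, 3.47074, 4.72795.
Z = Σ gᵢe^(−Eᵢ/kT) = 1·e^(−0.598515) + 3·e^(−3.47074) + 1·e^(−4.72795) = 0.549627 + 0.0932820 + 0.00884458 = 0.651754.
P₁ = g₁ e^(−E₁/kT) / Z = 0.0932820/0.651754 = 0.1431.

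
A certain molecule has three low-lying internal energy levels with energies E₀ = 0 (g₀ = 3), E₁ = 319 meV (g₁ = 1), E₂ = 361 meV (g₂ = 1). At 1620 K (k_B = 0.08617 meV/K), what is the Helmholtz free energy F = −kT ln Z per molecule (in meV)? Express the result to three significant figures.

-161 meV

k_BT = 0.08617 × 1620 K = 139.60 meV.
Eᵢ/kT = 0, 2.2851, 2.5860.
Z = Σ gᵢe^(−Eᵢ/kT) = 3·e^(−0) + 1·e^(−2.2851) + 1·e^(−2.5860) = 3.0000 + 0.10176 + 0.075321 = 3.1771.
F = −kT ln Z = −139.60 × ln(3.1771) = −139.60 × 1.1560 = -161 meV.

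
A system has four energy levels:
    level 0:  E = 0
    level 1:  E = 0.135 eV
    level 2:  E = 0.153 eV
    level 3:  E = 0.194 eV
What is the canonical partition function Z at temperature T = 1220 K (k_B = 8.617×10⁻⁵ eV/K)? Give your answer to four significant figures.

k_BT = 8.617×10⁻⁵ × 1220 K = 0.105127 eV.
Eᵢ/kT = 0, 1.28416, 1.45538, 1.84539.
Z = Σ e^(−Eᵢ/kT) = e^(−0) + e^(−1.28416) + e^(−1.45538) + e^(−1.84539) = 1.00000 + 0.276883 + 0.233312 + 0.157964 = 1.66816.

Z = 1.668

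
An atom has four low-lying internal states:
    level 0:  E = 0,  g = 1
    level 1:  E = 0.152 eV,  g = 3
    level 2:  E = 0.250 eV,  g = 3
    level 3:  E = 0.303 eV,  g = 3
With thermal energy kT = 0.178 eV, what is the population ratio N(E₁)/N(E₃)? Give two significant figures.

n₁/n₃ = (g₁/g₃) exp[−(E₁−E₃)/kT] = (3/3) × exp(−(-0.151 eV)/(0.178 eV)) = (3/3) × exp(0.8483) = 2.3.

2.3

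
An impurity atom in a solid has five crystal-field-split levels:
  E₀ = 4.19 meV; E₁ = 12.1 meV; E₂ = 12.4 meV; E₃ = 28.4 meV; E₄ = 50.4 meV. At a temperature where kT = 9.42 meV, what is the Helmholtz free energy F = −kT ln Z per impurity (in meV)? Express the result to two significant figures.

Eᵢ/kT = 0.4448, 1.285, 1.316, 3.015, 5.350.
Z = Σ e^(−Eᵢ/kT) = e^(−0.4448) + e^(−1.285) + e^(−1.316) + e^(−3.015) + e^(−5.350) = 0.6410 + 0.2767 + 0.2682 + 0.04905 + 0.004748 = 1.240.
F = −kT ln Z = −9.42 × ln(1.240) = −9.42 × 0.2151 = -2.0 meV.

-2.0 meV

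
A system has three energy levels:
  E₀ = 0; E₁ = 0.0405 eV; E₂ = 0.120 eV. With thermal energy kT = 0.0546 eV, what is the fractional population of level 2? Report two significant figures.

Eᵢ/kT = 0, 0.7418, 2.198.
Z = Σ e^(−Eᵢ/kT) = e^(−0) + e^(−0.7418) + e^(−2.198) = 1.000 + 0.4763 + 0.1110 = 1.587.
P₂ = e^(−E₂/kT) / Z = 0.1110/1.587 = 0.070.

0.070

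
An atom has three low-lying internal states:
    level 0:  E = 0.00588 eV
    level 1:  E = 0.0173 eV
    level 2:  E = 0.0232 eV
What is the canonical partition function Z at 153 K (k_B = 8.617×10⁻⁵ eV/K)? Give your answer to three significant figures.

k_BT = 8.617×10⁻⁵ × 153 K = 0.013184 eV.
Eᵢ/kT = 0.44600, 1.3122, 1.7597.
Z = Σ e^(−Eᵢ/kT) = e^(−0.44600) + e^(−1.3122) + e^(−1.7597) = 0.64018 + 0.26923 + 0.17210 = 1.0815.

Z = 1.08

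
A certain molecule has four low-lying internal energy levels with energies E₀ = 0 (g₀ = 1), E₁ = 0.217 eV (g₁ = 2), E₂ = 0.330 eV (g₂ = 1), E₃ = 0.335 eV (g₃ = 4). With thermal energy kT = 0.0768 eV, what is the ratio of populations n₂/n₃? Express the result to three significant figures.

n₂/n₃ = (g₂/g₃) exp[−(E₂−E₃)/kT] = (1/4) × exp(−(-0.005 eV)/(0.0768 eV)) = (1/4) × exp(0.065104) = 0.267.

0.267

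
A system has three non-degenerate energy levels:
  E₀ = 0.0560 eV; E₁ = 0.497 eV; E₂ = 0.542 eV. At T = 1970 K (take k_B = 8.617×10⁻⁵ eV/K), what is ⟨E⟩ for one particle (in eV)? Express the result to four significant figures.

k_BT = 8.617×10⁻⁵ × 1970 K = 0.169755 eV.
Eᵢ/kT = 0.329887, 2.92775, 3.19284.
Z = Σ e^(−Eᵢ/kT) = e^(−0.329887) + e^(−2.92775) + e^(−3.19284) = 0.719005 + 0.0535173 + 0.0410551 = 0.813577.
⟨E⟩ = Σ Eᵢ e^(−Eᵢ/kT) / Z = (0.0560·0.719005 + 0.497·0.0535173 + 0.542·0.0410551) / 0.813577 = 0.1095 eV.

0.1095 eV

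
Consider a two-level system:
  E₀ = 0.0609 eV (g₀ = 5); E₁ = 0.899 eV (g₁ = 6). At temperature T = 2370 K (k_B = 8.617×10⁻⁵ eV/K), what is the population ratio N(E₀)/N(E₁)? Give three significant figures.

k_BT = 8.617×10⁻⁵ × 2370 K = 0.20422 eV.
n₀/n₁ = (g₀/g₁) exp[−(E₀−E₁)/kT] = (5/6) × exp(−(-0.8381 eV)/(0.20422 eV)) = (5/6) × exp(4.1039) = 50.5.

50.5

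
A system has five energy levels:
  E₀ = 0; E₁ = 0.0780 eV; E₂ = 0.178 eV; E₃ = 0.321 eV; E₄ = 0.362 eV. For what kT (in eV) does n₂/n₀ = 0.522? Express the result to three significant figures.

0.274 eV

n₂/n₀ = exp[−(E₂−E₀)/kT] = 0.522.
⇒ (E₂−E₀)/kT = ln(1/0.522) = ln(1.9157) = 0.65008.
kT = 0.178 eV / 0.65008 = 0.274 eV.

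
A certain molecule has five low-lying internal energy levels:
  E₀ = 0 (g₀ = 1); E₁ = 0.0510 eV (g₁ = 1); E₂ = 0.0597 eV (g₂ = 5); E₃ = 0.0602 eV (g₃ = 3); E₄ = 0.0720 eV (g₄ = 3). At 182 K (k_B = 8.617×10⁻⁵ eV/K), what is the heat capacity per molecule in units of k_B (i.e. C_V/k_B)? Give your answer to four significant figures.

k_BT = 8.617×10⁻⁵ × 182 K = 0.0156829 eV.
Eᵢ/kT = 0, 3.25195, 3.80669, 3.83858, 4.59099.
Z = Σ gᵢe^(−Eᵢ/kT) = 1·e^(−0) + 1·e^(−3.25195) + 5·e^(−3.80669) + 3·e^(−3.83858) + 3·e^(−4.59099) = 1.00000 + 0.0386987 + 0.111108 + 0.0645724 + 0.0304284 = 1.24481.
⟨E⟩ = 0.0117969 eV, ⟨E²⟩ = 0.000713690 eV².
C_V/k_B = (⟨E²⟩ − ⟨E⟩²)/(kT)² = (0.000713690 − 0.000139167)/0.000245953 = 2.336.

2.336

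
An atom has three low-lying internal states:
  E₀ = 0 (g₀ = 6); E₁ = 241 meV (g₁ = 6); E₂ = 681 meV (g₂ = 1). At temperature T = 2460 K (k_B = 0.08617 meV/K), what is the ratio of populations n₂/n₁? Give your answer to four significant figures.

0.02091

k_BT = 0.08617 × 2460 K = 211.978 meV.
n₂/n₁ = (g₂/g₁) exp[−(E₂−E₁)/kT] = (1/6) × exp(−(440 meV)/(211.978 meV)) = (1/6) × exp(-2.07569) = 0.02091.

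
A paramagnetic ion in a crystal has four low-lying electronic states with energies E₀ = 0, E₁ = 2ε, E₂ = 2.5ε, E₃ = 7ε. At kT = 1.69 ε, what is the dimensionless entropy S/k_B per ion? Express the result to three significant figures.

Eᵢ/kT = 0, 1.1834, 1.4793, 4.1420.
Z = Σ e^(−Eᵢ/kT) = e^(−0) + e^(−1.1834) + e^(−1.4793) + e^(−4.1420) = 1.0000 + 0.30624 + 0.22780 + 0.015891 = 1.5499.
⟨E⟩ = Σ EᵢPᵢ = 0.83439 ε.
S/k_B = ln Z + ⟨E⟩/kT = ln(1.5499) + 0.83439/1.69 = 0.43819 + 0.49372 = 0.932.

0.932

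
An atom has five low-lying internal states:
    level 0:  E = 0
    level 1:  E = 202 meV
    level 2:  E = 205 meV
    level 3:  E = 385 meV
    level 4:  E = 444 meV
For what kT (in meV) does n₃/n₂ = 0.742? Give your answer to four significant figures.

603.2 meV

n₃/n₂ = exp[−(E₃−E₂)/kT] = 0.742.
⇒ (E₃−E₂)/kT = ln(1/0.742) = ln(1.34771) = 0.298407.
kT = 180 meV / 0.298407 = 603.2 meV.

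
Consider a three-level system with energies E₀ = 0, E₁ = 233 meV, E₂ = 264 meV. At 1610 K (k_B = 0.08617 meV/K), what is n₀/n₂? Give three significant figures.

k_BT = 0.08617 × 1610 K = 138.73 meV.
n₀/n₂ = exp[−(E₀−E₂)/kT] = exp(−(-264 meV)/(138.73 meV)) = exp(1.9030) = 6.71.

6.71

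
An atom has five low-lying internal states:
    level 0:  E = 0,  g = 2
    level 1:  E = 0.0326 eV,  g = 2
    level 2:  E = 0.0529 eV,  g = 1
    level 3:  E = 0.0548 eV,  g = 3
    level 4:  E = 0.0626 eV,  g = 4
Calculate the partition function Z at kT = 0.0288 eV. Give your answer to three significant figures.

Eᵢ/kT = 0, 1.1319, 1.8368, 1.9028, 2.1736.
Z = Σ gᵢe^(−Eᵢ/kT) = 2·e^(−0) + 2·e^(−1.1319) + 1·e^(−1.8368) + 3·e^(−1.9028) + 4·e^(−2.1736) = 2.0000 + 0.64484 + 0.15933 + 0.44745 + 0.45507 = 3.7067.

Z = 3.71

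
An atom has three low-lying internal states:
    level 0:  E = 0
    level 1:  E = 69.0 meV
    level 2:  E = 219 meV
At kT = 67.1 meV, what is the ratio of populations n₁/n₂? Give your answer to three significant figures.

9.35

n₁/n₂ = exp[−(E₁−E₂)/kT] = exp(−(-150.0 meV)/(67.1 meV)) = exp(2.2355) = 9.35.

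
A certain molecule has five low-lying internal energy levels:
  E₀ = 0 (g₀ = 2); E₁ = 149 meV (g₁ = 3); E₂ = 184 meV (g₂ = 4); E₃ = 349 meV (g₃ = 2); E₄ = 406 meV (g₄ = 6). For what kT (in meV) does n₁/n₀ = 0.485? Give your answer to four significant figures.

n₁/n₀ = (g₁/g₀) exp[−(E₁−E₀)/kT] = 0.485.
⇒ (E₁−E₀)/kT = ln((3/2)/0.485) = ln(3.09278) = 1.12907.
kT = 149 meV / 1.12907 = 132.0 meV.

132.0 meV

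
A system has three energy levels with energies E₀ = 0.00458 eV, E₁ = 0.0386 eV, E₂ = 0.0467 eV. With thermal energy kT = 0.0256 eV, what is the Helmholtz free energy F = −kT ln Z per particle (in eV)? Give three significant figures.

Eᵢ/kT = 0.17891, 1.5078, 1.8242.
Z = Σ e^(−Eᵢ/kT) = e^(−0.17891) + e^(−1.5078) + e^(−1.8242) = 0.83618 + 0.22140 + 0.16135 = 1.2189.
F = −kT ln Z = −0.0256 × ln(1.2189) = −0.0256 × 0.19795 = -0.00507 eV.

-0.00507 eV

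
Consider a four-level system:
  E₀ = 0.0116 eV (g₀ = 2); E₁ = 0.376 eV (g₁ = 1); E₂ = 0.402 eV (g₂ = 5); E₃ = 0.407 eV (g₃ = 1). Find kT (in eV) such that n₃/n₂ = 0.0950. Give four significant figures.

0.006716 eV

n₃/n₂ = (g₃/g₂) exp[−(E₃−E₂)/kT] = 0.0950.
⇒ (E₃−E₂)/kT = ln((1/5)/0.0950) = ln(2.10526) = 0.744439.
kT = 0.005 eV / 0.744439 = 0.006716 eV.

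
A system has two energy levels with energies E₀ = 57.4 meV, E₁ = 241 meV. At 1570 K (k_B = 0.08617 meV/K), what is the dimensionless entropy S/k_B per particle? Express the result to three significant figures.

k_BT = 0.08617 × 1570 K = 135.29 meV.
Eᵢ/kT = 0.42427, 1.7814.
Z = Σ e^(−Eᵢ/kT) = e^(−0.42427) + e^(−1.7814) = 0.65425 + 0.16840 = 0.82265.
⟨E⟩ = Σ EᵢPᵢ = 94.984 meV.
S/k_B = ln Z + ⟨E⟩/kT = ln(0.82265) + 94.984/135.29 = -0.19522 + 0.70208 = 0.507.

0.507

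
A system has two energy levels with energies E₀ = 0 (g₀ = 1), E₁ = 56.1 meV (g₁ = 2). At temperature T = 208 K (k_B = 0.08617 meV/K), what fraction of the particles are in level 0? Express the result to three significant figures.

k_BT = 0.08617 × 208 K = 17.923 meV.
Eᵢ/kT = 0, 3.1301.
Z = Σ gᵢe^(−Eᵢ/kT) = 1·e^(−0) + 2·e^(−3.1301) = 1.0000 + 0.087427 = 1.0874.
P₀ = g₀ e^(−E₀/kT) / Z = 1.0000/1.0874 = 0.920.

0.920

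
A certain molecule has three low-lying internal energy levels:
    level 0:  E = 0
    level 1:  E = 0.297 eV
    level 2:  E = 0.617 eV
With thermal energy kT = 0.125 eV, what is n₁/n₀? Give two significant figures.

0.093

n₁/n₀ = exp[−(E₁−E₀)/kT] = exp(−(0.297 eV)/(0.125 eV)) = exp(-2.376) = 0.093.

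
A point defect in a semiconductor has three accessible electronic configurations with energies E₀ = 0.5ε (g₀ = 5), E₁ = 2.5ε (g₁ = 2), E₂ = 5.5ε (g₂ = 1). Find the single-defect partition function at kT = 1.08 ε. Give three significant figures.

Eᵢ/kT = 0.46296, 2.3148, 5.0926.
Z = Σ gᵢe^(−Eᵢ/kT) = 5·e^(−0.46296) + 2·e^(−2.3148) + 1·e^(−5.0926) = 3.1471 + 0.19757 + 0.0061420 = 3.3508.

Z = 3.35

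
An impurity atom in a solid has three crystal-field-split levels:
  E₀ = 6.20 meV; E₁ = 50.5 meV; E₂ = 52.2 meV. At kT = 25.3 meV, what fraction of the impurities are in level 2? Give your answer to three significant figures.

Eᵢ/kT = 0.24506, 1.9960, 2.0632.
Z = Σ e^(−Eᵢ/kT) = e^(−0.24506) + e^(−1.9960) + e^(−2.0632) = 0.78266 + 0.13588 + 0.12705 = 1.0456.
P₂ = e^(−E₂/kT) / Z = 0.12705/1.0456 = 0.122.

0.122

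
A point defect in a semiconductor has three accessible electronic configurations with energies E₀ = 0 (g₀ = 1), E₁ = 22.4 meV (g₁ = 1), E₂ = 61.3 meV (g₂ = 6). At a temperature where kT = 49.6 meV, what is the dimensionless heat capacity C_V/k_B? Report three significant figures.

0.304

Eᵢ/kT = 0, 0.45161, 1.2359.
Z = Σ gᵢe^(−Eᵢ/kT) = 1·e^(−0) + 1·e^(−0.45161) + 6·e^(−1.2359) = 1.0000 + 0.63660 + 1.7434 = 3.3800.
⟨E⟩ = 35.837 meV, ⟨E²⟩ = 2032.7 meV².
C_V/k_B = (⟨E²⟩ − ⟨E⟩²)/(kT)² = (2032.7 − 1284.3)/2460.2 = 0.304.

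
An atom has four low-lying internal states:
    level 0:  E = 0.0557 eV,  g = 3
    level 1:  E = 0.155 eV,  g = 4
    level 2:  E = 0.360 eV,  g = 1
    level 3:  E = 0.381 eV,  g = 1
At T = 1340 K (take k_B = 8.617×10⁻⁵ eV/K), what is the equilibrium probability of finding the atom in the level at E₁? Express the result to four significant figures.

0.3509

k_BT = 8.617×10⁻⁵ × 1340 K = 0.115468 eV.
Eᵢ/kT = 0.482385, 1.34236, 3.11775, 3.29962.
Z = Σ gᵢe^(−Eᵢ/kT) = 3·e^(−0.482385) + 4·e^(−1.34236) + 1·e^(−3.11775) + 1·e^(−3.29962) = 1.85193 + 1.04491 + 0.0442566 + 0.0368972 = 2.97799.
P₁ = g₁ e^(−E₁/kT) / Z = 1.04491/2.97799 = 0.3509.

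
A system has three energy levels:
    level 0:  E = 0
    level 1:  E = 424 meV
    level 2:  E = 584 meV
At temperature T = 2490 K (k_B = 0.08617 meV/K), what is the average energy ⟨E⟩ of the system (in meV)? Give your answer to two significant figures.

k_BT = 0.08617 × 2490 K = 214.6 meV.
Eᵢ/kT = 0, 1.976, 2.721.
Z = Σ e^(−Eᵢ/kT) = e^(−0) + e^(−1.976) + e^(−2.721) = 1.000 + 0.1386 + 0.06581 = 1.204.
⟨E⟩ = Σ Eᵢ e^(−Eᵢ/kT) / Z = (0·1.000 + 424·0.1386 + 584·0.06581) / 1.204 = 81 meV.

81 meV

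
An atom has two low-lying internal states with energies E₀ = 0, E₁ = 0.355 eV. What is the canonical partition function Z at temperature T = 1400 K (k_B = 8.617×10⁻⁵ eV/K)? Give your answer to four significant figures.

k_BT = 8.617×10⁻⁵ × 1400 K = 0.120638 eV.
Eᵢ/kT = 0, 2.94269.
Z = Σ e^(−Eᵢ/kT) = e^(−0) + e^(−2.94269) = 1.00000 + 0.0527237 = 1.05272.

Z = 1.053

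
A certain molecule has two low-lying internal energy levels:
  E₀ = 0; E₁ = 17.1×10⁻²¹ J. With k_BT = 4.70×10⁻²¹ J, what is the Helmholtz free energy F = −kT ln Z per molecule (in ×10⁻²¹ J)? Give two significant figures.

-0.12 ×10⁻²¹ J

Eᵢ/kT = 0, 3.638.
Z = Σ e^(−Eᵢ/kT) = e^(−0) + e^(−3.638) = 1.000 + 0.02630 = 1.026.
F = −kT ln Z = −4.70 × ln(1.026) = −4.70 × 0.02567 = -0.12 ×10⁻²¹ J.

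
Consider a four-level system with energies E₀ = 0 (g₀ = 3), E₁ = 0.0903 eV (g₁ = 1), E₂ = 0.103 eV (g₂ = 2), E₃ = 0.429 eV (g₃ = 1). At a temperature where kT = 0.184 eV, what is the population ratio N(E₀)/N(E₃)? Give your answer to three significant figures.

n₀/n₃ = (g₀/g₃) exp[−(E₀−E₃)/kT] = (3/1) × exp(−(-0.429 eV)/(0.184 eV)) = (3/1) × exp(2.3315) = 30.9.

30.9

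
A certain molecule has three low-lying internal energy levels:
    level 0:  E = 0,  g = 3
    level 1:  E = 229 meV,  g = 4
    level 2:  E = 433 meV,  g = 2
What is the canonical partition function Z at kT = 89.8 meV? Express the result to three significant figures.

Eᵢ/kT = 0, 2.5501, 4.8218.
Z = Σ gᵢe^(−Eᵢ/kT) = 3·e^(−0) + 4·e^(−2.5501) + 2·e^(−4.8218) = 3.0000 + 0.31230 + 0.016105 = 3.3284.

Z = 3.33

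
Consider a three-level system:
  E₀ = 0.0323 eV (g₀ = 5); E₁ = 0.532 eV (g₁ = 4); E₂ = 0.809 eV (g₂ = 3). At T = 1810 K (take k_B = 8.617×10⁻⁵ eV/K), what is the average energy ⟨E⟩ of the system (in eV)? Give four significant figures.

k_BT = 8.617×10⁻⁵ × 1810 K = 0.155968 eV.
Eᵢ/kT = 0.207094, 3.41096, 5.18696.
Z = Σ gᵢe^(−Eᵢ/kT) = 5·e^(−0.207094) + 4·e^(−3.41096) + 3·e^(−5.18696) = 4.06472 + 0.132038 + 0.0167669 = 4.21352.
⟨E⟩ = Σ Eᵢ gᵢe^(−Eᵢ/kT) / Z = (0.0323·4.06472 + 0.532·0.132038 + 0.809·0.0167669) / 4.21352 = 0.05105 eV.

0.05105 eV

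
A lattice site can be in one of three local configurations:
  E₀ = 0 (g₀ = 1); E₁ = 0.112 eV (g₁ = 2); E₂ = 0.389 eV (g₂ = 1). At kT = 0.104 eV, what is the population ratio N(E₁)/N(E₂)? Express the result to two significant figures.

n₁/n₂ = (g₁/g₂) exp[−(E₁−E₂)/kT] = (2/1) × exp(−(-0.277 eV)/(0.104 eV)) = (2/1) × exp(2.663) = 29.

29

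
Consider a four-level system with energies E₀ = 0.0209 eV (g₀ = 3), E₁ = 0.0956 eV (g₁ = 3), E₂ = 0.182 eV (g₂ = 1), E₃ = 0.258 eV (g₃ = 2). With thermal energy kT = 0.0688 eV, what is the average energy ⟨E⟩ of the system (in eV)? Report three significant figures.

0.0464 eV

Eᵢ/kT = 0.30378, 1.3895, 2.6453, 3.7500.
Z = Σ gᵢe^(−Eᵢ/kT) = 3·e^(−0.30378) + 3·e^(−1.3895) + 1·e^(−2.6453) + 2·e^(−3.7500) = 2.2141 + 0.74760 + 0.070984 + 0.047035 = 3.0797.
⟨E⟩ = Σ Eᵢ gᵢe^(−Eᵢ/kT) / Z = (0.0209·2.2141 + 0.0956·0.74760 + 0.182·0.070984 + 0.258·0.047035) / 3.0797 = 0.0464 eV.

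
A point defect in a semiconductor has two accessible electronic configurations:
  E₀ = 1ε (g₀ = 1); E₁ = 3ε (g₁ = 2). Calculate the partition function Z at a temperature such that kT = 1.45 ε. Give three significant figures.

Z = 0.754

Eᵢ/kT = 0.68966, 2.0690.
Z = Σ gᵢe^(−Eᵢ/kT) = 1·e^(−0.68966) + 2·e^(−2.0690) = 0.50175 + 0.25262 = 0.75437.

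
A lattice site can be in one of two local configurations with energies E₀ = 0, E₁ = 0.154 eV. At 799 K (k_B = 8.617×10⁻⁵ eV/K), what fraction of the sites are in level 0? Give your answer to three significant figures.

k_BT = 8.617×10⁻⁵ × 799 K = 0.068850 eV.
Eᵢ/kT = 0, 2.2367.
Z = Σ e^(−Eᵢ/kT) = e^(−0) + e^(−2.2367) = 1.0000 + 0.10681 = 1.1068.
P₀ = e^(−E₀/kT) / Z = 1.0000/1.1068 = 0.904.

0.904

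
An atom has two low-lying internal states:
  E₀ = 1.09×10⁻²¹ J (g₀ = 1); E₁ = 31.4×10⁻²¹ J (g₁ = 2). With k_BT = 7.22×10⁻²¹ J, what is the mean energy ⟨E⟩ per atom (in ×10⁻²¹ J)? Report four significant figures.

1.974 ×10⁻²¹ J

Eᵢ/kT = 0.150970, 4.34903.
Z = Σ gᵢe^(−Eᵢ/kT) = 1·e^(−0.150970) + 2·e^(−4.34903) = 0.859873 + 0.0258387 = 0.885712.
⟨E⟩ = Σ Eᵢ gᵢe^(−Eᵢ/kT) / Z = (1.09·0.859873 + 31.4·0.0258387) / 0.885712 = 1.974 ×10⁻²¹ J.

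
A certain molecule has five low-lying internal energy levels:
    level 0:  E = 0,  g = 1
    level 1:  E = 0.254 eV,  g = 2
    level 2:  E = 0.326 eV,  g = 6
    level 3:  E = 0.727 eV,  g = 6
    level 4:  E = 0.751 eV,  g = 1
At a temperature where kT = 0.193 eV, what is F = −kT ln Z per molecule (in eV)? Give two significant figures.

-0.20 eV

Eᵢ/kT = 0, 1.316, 1.689, 3.767, 3.891.
Z = Σ gᵢe^(−Eᵢ/kT) = 1·e^(−0) + 2·e^(−1.316) + 6·e^(−1.689) + 6·e^(−3.767) + 1·e^(−3.891) = 1.000 + 0.5364 + 1.108 + 0.1387 + 0.02042 = 2.804.
F = −kT ln Z = −0.193 × ln(2.804) = −0.193 × 1.031 = -0.20 eV.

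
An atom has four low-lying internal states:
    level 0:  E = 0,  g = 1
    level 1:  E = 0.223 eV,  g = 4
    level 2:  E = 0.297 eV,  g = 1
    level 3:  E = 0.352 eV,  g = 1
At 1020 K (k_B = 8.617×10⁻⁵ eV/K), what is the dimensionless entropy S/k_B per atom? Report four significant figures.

1.038

k_BT = 8.617×10⁻⁵ × 1020 K = 0.0878934 eV.
Eᵢ/kT = 0, 2.53716, 3.37909, 4.00485.
Z = Σ gᵢe^(−Eᵢ/kT) = 1·e^(−0) + 4·e^(−2.53716) + 1·e^(−3.37909) + 1·e^(−4.00485) = 1.00000 + 0.316363 + 0.0340785 + 0.0182270 = 1.36867.
⟨E⟩ = Σ EᵢPᵢ = 0.0636283 eV.
S/k_B = ln Z + ⟨E⟩/kT = ln(1.36867) + 0.0636283/0.0878934 = 0.313839 + 0.723926 = 1.038.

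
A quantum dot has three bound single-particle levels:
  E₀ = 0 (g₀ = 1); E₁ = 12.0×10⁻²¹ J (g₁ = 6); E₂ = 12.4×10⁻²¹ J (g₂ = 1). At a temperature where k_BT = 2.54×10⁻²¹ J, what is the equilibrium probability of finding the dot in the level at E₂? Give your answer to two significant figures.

Eᵢ/kT = 0, 4.724, 4.882.
Z = Σ gᵢe^(−Eᵢ/kT) = 1·e^(−0) + 6·e^(−4.724) + 1·e^(−4.882) = 1.000 + 0.05328 + 0.007582 = 1.061.
P₂ = g₂ e^(−E₂/kT) / Z = 0.007582/1.061 = 0.0071.

0.0071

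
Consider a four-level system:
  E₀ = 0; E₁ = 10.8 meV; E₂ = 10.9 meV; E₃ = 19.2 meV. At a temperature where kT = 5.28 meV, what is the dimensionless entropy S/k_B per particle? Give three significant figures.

Eᵢ/kT = 0, 2.0455, 2.0644, 3.6364.
Z = Σ e^(−Eᵢ/kT) = e^(−0) + e^(−2.0455) + e^(−2.0644) + e^(−3.6364) = 1.0000 + 0.12932 + 0.12689 + 0.026347 = 1.2826.
⟨E⟩ = Σ EᵢPᵢ = 2.5617 meV.
S/k_B = ln Z + ⟨E⟩/kT = ln(1.2826) + 2.5617/5.28 = 0.24889 + 0.48517 = 0.734.

0.734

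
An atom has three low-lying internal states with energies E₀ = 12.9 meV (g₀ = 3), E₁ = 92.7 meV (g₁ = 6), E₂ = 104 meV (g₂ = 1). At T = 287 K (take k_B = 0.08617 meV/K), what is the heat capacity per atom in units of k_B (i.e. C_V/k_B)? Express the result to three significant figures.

k_BT = 0.08617 × 287 K = 24.731 meV.
Eᵢ/kT = 0.52161, 3.7483, 4.2052.
Z = Σ gᵢe^(−Eᵢ/kT) = 3·e^(−0.52161) + 6·e^(−3.7483) + 1·e^(−4.2052) = 1.7807 + 0.14135 + 0.014918 = 1.9370.
⟨E⟩ = 19.425 meV, ⟨E²⟩ = 863.37 meV².
C_V/k_B = (⟨E²⟩ − ⟨E⟩²)/(kT)² = (863.37 − 377.33)/611.62 = 0.795.

0.795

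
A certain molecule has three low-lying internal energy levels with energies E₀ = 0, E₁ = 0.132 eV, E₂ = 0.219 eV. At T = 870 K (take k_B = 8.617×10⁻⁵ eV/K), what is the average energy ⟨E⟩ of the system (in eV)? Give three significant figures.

k_BT = 8.617×10⁻⁵ × 870 K = 0.074968 eV.
Eᵢ/kT = 0, 1.7608, 2.9212.
Z = Σ e^(−Eᵢ/kT) = e^(−0) + e^(−1.7608) + e^(−2.9212) = 1.0000 + 0.17191 + 0.053869 = 1.2258.
⟨E⟩ = Σ Eᵢ e^(−Eᵢ/kT) / Z = (0·1.0000 + 0.132·0.17191 + 0.219·0.053869) / 1.2258 = 0.0281 eV.

0.0281 eV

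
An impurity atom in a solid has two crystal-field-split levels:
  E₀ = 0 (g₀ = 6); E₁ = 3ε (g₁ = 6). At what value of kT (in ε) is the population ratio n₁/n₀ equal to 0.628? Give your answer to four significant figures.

6.449 ε

n₁/n₀ = (g₁/g₀) exp[−(E₁−E₀)/kT] = 0.628.
⇒ (E₁−E₀)/kT = ln((6/6)/0.628) = ln(1.59236) = 0.465217.
kT = 3ε / 0.465217 = 6.449 ε.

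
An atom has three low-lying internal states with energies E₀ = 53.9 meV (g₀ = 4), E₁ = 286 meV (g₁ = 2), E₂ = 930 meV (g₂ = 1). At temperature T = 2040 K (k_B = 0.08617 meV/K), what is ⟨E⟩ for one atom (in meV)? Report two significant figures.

k_BT = 0.08617 × 2040 K = 175.8 meV.
Eᵢ/kT = 0.3066, 1.627, 5.290.
Z = Σ gᵢe^(−Eᵢ/kT) = 4·e^(−0.3066) + 2·e^(−1.627) + 1·e^(−5.290) = 2.944 + 0.3930 + 0.005042 = 3.342.
⟨E⟩ = Σ Eᵢ gᵢe^(−Eᵢ/kT) / Z = (53.9·2.944 + 286·0.3930 + 930·0.005042) / 3.342 = 83 meV.

83 meV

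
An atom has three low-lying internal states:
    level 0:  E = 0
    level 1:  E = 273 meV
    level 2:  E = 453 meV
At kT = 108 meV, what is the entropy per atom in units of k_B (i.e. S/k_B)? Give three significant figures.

Eᵢ/kT = 0, 2.5278, 4.1944.
Z = Σ e^(−Eᵢ/kT) = e^(−0) + e^(−2.5278) + e^(−4.1944) = 1.0000 + 0.079834 + 0.015080 = 1.0949.
⟨E⟩ = Σ EᵢPᵢ = 26.145 meV.
S/k_B = ln Z + ⟨E⟩/kT = ln(1.0949) + 26.145/108 = 0.090663 + 0.24208 = 0.333.

0.333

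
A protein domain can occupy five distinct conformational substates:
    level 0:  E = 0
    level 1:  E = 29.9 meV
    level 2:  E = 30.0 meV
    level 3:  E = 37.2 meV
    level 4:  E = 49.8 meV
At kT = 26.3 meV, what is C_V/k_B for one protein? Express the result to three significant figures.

0.467

Eᵢ/kT = 0, 1.1369, 1.1407, 1.4144, 1.8935.
Z = Σ e^(−Eᵢ/kT) = e^(−0) + e^(−1.1369) + e^(−1.1407) + e^(−1.4144) + e^(−1.8935) = 1.0000 + 0.32081 + 0.31960 + 0.24307 + 0.15054 = 2.0340.
⟨E⟩ = 17.561 meV, ⟨E²⟩ = 631.35 meV².
C_V/k_B = (⟨E²⟩ − ⟨E⟩²)/(kT)² = (631.35 − 308.39)/691.69 = 0.467.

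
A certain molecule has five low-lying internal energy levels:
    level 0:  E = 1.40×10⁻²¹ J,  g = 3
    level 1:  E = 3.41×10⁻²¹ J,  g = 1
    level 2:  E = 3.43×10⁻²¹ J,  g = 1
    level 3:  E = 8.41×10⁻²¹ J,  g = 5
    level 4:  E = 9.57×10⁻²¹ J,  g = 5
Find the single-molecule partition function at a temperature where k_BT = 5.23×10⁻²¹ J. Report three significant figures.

Z = 5.14

Eᵢ/kT = 0.26769, 0.65201, 0.65583, 1.6080, 1.8298.
Z = Σ gᵢe^(−Eᵢ/kT) = 3·e^(−0.26769) + 1·e^(−0.65201) + 1·e^(−0.65583) + 5·e^(−1.6080) + 5·e^(−1.8298) = 2.2954 + 0.52100 + 0.51901 + 1.0014 + 0.80223 = 5.1390.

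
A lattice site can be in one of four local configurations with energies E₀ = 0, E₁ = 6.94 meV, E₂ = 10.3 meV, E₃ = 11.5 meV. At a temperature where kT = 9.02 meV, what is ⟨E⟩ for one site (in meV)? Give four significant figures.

4.712 meV

Eᵢ/kT = 0, 0.769401, 1.14191, 1.27494.
Z = Σ e^(−Eᵢ/kT) = e^(−0) + e^(−0.769401) + e^(−1.14191) + e^(−1.27494) = 1.00000 + 0.463290 + 0.319209 + 0.279448 = 2.06195.
⟨E⟩ = Σ Eᵢ e^(−Eᵢ/kT) / Z = (0·1.00000 + 6.94·0.463290 + 10.3·0.319209 + 11.5·0.279448) / 2.06195 = 4.712 meV.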